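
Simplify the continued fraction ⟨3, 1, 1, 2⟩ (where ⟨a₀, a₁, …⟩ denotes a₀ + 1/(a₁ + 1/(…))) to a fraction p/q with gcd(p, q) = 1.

18/5

a_0 = 3: 3/1
a_1 = 1: 4/1
a_2 = 1: 7/2
a_3 = 2: 18/5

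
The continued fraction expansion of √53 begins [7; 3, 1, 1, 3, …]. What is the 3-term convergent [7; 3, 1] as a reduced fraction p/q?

Build up convergents one term at a time:
a_0 = 7: 7/1
a_1 = 3: 22/3
a_2 = 1: 29/4

29/4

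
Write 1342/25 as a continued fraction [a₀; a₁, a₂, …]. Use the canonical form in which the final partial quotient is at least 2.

[53; 1, 2, 8]

1342 = 53·25 + 17, so a_0 = 53
25 = 1·17 + 8, so a_1 = 1
17 = 2·8 + 1, so a_2 = 2
8 = 8·1 + 0, so a_3 = 8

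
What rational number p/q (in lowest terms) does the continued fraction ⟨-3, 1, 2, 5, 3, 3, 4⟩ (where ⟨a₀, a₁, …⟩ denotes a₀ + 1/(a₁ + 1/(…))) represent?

Start with 4.
3 + 1/(4/1) = 3 + 1/4 = 13/4
3 + 1/(13/4) = 3 + 4/13 = 43/13
5 + 1/(43/13) = 5 + 13/43 = 228/43
2 + 1/(228/43) = 2 + 43/228 = 499/228
1 + 1/(499/228) = 1 + 228/499 = 727/499
-3 + 1/(727/499) = -3 + 499/727 = -1682/727

-1682/727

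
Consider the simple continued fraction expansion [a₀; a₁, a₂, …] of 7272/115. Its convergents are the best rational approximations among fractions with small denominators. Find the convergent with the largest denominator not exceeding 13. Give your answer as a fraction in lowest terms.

a_0 = 63: 63/1  (≤ bound)
a_1 = 4: 253/4  (≤ bound)
a_2 = 3: 822/13  (≤ bound)
a_3 = 1: 1075/17  (> 13, stop)

822/13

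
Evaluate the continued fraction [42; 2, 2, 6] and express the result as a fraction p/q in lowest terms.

a_0 = 42: 42/1
a_1 = 2: 85/2
a_2 = 2: 212/5
a_3 = 6: 1357/32

1357/32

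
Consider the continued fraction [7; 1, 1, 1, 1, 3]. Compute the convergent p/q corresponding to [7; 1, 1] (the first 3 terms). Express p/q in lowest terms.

a_0 = 7: 7/1
a_1 = 1: 8/1
a_2 = 1: 15/2

15/2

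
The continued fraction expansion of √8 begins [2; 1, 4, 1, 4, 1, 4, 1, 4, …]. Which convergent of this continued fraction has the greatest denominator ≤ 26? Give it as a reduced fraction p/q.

a_0 = 2: 2/1  (≤ bound)
a_1 = 1: 3/1  (≤ bound)
a_2 = 4: 14/5  (≤ bound)
a_3 = 1: 17/6  (≤ bound)
a_4 = 4: 82/29  (> 26, stop)

17/6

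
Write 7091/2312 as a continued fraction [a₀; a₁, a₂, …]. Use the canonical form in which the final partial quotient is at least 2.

[3; 14, 1, 10, 1, 12]

7091 = 3·2312 + 155, so a_0 = 3
2312 = 14·155 + 142, so a_1 = 14
155 = 1·142 + 13, so a_2 = 1
142 = 10·13 + 12, so a_3 = 10
13 = 1·12 + 1, so a_4 = 1
12 = 12·1 + 0, so a_5 = 12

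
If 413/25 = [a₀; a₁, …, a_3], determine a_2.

1

Apply division with remainder until the remainder is 0:
413 ÷ 25 → quotient 16, remainder 13
25 ÷ 13 → quotient 1, remainder 12
13 ÷ 12 → quotient 1, remainder 1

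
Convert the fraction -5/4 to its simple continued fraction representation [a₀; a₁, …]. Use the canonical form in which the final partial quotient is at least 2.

[-2; 1, 3]

⌊-5/4⌋ = -2, remainder 3
⌊4/3⌋ = 1, remainder 1
⌊3/1⌋ = 3, remainder 0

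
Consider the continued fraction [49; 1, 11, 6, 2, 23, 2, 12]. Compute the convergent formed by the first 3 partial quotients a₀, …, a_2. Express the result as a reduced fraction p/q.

a_0 = 49: 49/1
a_1 = 1: 50/1
a_2 = 11: 599/12

599/12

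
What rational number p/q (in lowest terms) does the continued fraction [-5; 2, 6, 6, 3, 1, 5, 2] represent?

a_0 = -5: -5/1
a_1 = 2: -9/2
a_2 = 6: -59/13
a_3 = 6: -363/80
a_4 = 3: -1148/253
a_5 = 1: -1511/333
a_6 = 5: -8703/1918
a_7 = 2: -18917/4169

-18917/4169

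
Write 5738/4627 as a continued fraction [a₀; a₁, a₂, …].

5738 ÷ 4627 → quotient 1, remainder 1111
4627 ÷ 1111 → quotient 4, remainder 183
1111 ÷ 183 → quotient 6, remainder 13
183 ÷ 13 → quotient 14, remainder 1
13 ÷ 1 → quotient 13, remainder 0

[1; 4, 6, 14, 13]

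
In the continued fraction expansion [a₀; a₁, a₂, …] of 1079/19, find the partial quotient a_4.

3

Apply division with remainder until the remainder is 0:
1079 = 56·19 + 15, so a_0 = 56
19 = 1·15 + 4, so a_1 = 1
15 = 3·4 + 3, so a_2 = 3
4 = 1·3 + 1, so a_3 = 1
3 = 3·1 + 0, so a_4 = 3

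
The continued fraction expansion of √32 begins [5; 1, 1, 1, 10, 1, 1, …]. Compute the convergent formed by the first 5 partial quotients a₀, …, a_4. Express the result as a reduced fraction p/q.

181/32

Build up convergents one term at a time:
a_0 = 5: 5/1
a_1 = 1: 6/1
a_2 = 1: 11/2
a_3 = 1: 17/3
a_4 = 10: 181/32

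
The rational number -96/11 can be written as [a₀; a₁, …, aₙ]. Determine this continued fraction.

-96 = -9·11 + 3, so a_0 = -9
11 = 3·3 + 2, so a_1 = 3
3 = 1·2 + 1, so a_2 = 1
2 = 2·1 + 0, so a_3 = 2

[-9; 3, 1, 2]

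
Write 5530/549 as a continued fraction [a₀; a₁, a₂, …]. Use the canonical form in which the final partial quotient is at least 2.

[10; 13, 1, 2, 1, 1, 1, 3]

5530 ÷ 549 → quotient 10, remainder 40
549 ÷ 40 → quotient 13, remainder 29
40 ÷ 29 → quotient 1, remainder 11
29 ÷ 11 → quotient 2, remainder 7
11 ÷ 7 → quotient 1, remainder 4
7 ÷ 4 → quotient 1, remainder 3
4 ÷ 3 → quotient 1, remainder 1
3 ÷ 1 → quotient 3, remainder 0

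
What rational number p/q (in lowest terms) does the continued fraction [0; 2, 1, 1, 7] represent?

Starting at the tail and folding back:
Start with 7.
1 + 1/(7/1) = 1 + 1/7 = 8/7
1 + 1/(8/7) = 1 + 7/8 = 15/8
2 + 1/(15/8) = 2 + 8/15 = 38/15
0 + 1/(38/15) = 0 + 15/38 = 15/38

15/38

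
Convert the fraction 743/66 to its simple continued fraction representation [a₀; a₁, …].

[11; 3, 1, 7, 2]

Repeatedly divide and take the remainder:
743 = 11·66 + 17, so a_0 = 11
66 = 3·17 + 15, so a_1 = 3
17 = 1·15 + 2, so a_2 = 1
15 = 7·2 + 1, so a_3 = 7
2 = 2·1 + 0, so a_4 = 2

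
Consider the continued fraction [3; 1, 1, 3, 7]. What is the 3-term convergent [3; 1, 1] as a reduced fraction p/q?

7/2

Build up convergents one term at a time:
a_0 = 3: 3/1
a_1 = 1: 4/1
a_2 = 1: 7/2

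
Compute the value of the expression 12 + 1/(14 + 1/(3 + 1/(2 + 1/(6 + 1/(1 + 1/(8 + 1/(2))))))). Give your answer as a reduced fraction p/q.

167978/13917

Starting at the tail and folding back:
Start with 2.
8 + 1/(2/1) = 8 + 1/2 = 17/2
1 + 1/(17/2) = 1 + 2/17 = 19/17
6 + 1/(19/17) = 6 + 17/19 = 131/19
2 + 1/(131/19) = 2 + 19/131 = 281/131
3 + 1/(281/131) = 3 + 131/281 = 974/281
14 + 1/(974/281) = 14 + 281/974 = 13917/974
12 + 1/(13917/974) = 12 + 974/13917 = 167978/13917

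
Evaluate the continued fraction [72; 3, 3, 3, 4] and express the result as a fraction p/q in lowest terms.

10267/142

Start with 4.
3 + 1/(4/1) = 3 + 1/4 = 13/4
3 + 1/(13/4) = 3 + 4/13 = 43/13
3 + 1/(43/13) = 3 + 13/43 = 142/43
72 + 1/(142/43) = 72 + 43/142 = 10267/142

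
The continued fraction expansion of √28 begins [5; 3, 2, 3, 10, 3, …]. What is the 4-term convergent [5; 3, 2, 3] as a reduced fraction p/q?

127/24

Work from the innermost term outward:
Start with 3.
2 + 1/(3/1) = 2 + 1/3 = 7/3
3 + 1/(7/3) = 3 + 3/7 = 24/7
5 + 1/(24/7) = 5 + 7/24 = 127/24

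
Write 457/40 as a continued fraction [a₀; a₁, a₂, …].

Run the Euclidean algorithm, recording each quotient:
457 ÷ 40 → quotient 11, remainder 17
40 ÷ 17 → quotient 2, remainder 6
17 ÷ 6 → quotient 2, remainder 5
6 ÷ 5 → quotient 1, remainder 1
5 ÷ 1 → quotient 5, remainder 0

[11; 2, 2, 1, 5]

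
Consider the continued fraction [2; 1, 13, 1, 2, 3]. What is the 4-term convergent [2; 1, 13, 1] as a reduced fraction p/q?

Start with 1.
13 + 1/(1/1) = 13 + 1/1 = 14/1
1 + 1/(14/1) = 1 + 1/14 = 15/14
2 + 1/(15/14) = 2 + 14/15 = 44/15

44/15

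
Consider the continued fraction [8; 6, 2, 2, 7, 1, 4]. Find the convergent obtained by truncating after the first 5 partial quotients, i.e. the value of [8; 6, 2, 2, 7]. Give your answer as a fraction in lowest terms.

a_0 = 8: 8/1
a_1 = 6: 49/6
a_2 = 2: 106/13
a_3 = 2: 261/32
a_4 = 7: 1933/237

1933/237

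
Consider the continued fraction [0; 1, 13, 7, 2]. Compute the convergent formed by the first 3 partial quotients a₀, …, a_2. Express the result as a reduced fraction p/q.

Start with 13.
1 + 1/(13/1) = 1 + 1/13 = 14/13
0 + 1/(14/13) = 0 + 13/14 = 13/14

13/14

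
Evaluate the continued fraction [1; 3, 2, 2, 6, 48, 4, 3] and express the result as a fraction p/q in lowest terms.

Start with 3.
4 + 1/(3/1) = 4 + 1/3 = 13/3
48 + 1/(13/3) = 48 + 3/13 = 627/13
6 + 1/(627/13) = 6 + 13/627 = 3775/627
2 + 1/(3775/627) = 2 + 627/3775 = 8177/3775
2 + 1/(8177/3775) = 2 + 3775/8177 = 20129/8177
3 + 1/(20129/8177) = 3 + 8177/20129 = 68564/20129
1 + 1/(68564/20129) = 1 + 20129/68564 = 88693/68564

88693/68564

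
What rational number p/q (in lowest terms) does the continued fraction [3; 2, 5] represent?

Compute successive convergents:
a_0 = 3: 3/1
a_1 = 2: 7/2
a_2 = 5: 38/11

38/11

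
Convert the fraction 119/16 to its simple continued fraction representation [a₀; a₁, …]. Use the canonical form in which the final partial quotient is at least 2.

[7; 2, 3, 2]

119 ÷ 16 → quotient 7, remainder 7
16 ÷ 7 → quotient 2, remainder 2
7 ÷ 2 → quotient 3, remainder 1
2 ÷ 1 → quotient 2, remainder 0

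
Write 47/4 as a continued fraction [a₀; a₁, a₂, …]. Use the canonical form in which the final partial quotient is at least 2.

[11; 1, 3]

Apply division with remainder until the remainder is 0:
47 = 11·4 + 3, so a_0 = 11
4 = 1·3 + 1, so a_1 = 1
3 = 3·1 + 0, so a_2 = 3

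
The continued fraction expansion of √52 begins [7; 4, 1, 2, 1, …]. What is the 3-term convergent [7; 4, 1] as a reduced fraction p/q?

36/5

Build up convergents one term at a time:
a_0 = 7: 7/1
a_1 = 4: 29/4
a_2 = 1: 36/5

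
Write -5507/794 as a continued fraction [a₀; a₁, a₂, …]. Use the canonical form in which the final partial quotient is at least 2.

[-7; 15, 1, 1, 3, 7]

⌊-5507/794⌋ = -7, remainder 51
⌊794/51⌋ = 15, remainder 29
⌊51/29⌋ = 1, remainder 22
⌊29/22⌋ = 1, remainder 7
⌊22/7⌋ = 3, remainder 1
⌊7/1⌋ = 7, remainder 0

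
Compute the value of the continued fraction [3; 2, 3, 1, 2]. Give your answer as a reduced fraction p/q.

86/25

Collapse the nested fraction from the inside out:
Start with 2.
1 + 1/(2/1) = 1 + 1/2 = 3/2
3 + 1/(3/2) = 3 + 2/3 = 11/3
2 + 1/(11/3) = 2 + 3/11 = 25/11
3 + 1/(25/11) = 3 + 11/25 = 86/25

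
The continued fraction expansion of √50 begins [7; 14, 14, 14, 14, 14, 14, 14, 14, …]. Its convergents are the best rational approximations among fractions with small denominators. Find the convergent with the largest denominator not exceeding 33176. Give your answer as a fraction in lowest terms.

19601/2772

a_0 = 7: 7/1  (≤ bound)
a_1 = 14: 99/14  (≤ bound)
a_2 = 14: 1393/197  (≤ bound)
a_3 = 14: 19601/2772  (≤ bound)
a_4 = 14: 275807/39005  (> 33176, stop)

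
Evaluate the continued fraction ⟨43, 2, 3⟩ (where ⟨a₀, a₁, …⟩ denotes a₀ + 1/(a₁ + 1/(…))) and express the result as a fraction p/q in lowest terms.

304/7

a_0 = 43: 43/1
a_1 = 2: 87/2
a_2 = 3: 304/7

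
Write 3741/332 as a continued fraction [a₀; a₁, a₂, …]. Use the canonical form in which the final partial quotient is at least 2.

[11; 3, 1, 2, 1, 2, 2, 3]

Repeatedly divide and take the remainder:
⌊3741/332⌋ = 11, remainder 89
⌊332/89⌋ = 3, remainder 65
⌊89/65⌋ = 1, remainder 24
⌊65/24⌋ = 2, remainder 17
⌊24/17⌋ = 1, remainder 7
⌊17/7⌋ = 2, remainder 3
⌊7/3⌋ = 2, remainder 1
⌊3/1⌋ = 3, remainder 0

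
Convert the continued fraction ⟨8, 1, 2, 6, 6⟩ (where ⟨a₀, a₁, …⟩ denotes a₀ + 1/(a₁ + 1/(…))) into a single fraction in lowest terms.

1016/117

Collapse the nested fraction from the inside out:
Start with 6.
6 + 1/(6/1) = 6 + 1/6 = 37/6
2 + 1/(37/6) = 2 + 6/37 = 80/37
1 + 1/(80/37) = 1 + 37/80 = 117/80
8 + 1/(117/80) = 8 + 80/117 = 1016/117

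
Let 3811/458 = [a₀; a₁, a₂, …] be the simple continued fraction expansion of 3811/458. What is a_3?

⌊3811/458⌋ = 8, remainder 147
⌊458/147⌋ = 3, remainder 17
⌊147/17⌋ = 8, remainder 11
⌊17/11⌋ = 1, remainder 6

1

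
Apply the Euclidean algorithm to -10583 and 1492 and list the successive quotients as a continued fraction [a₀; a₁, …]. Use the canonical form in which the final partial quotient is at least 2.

-10583 = -8·1492 + 1353, so a_0 = -8
1492 = 1·1353 + 139, so a_1 = 1
1353 = 9·139 + 102, so a_2 = 9
139 = 1·102 + 37, so a_3 = 1
102 = 2·37 + 28, so a_4 = 2
37 = 1·28 + 9, so a_5 = 1
28 = 3·9 + 1, so a_6 = 3
9 = 9·1 + 0, so a_7 = 9

[-8; 1, 9, 1, 2, 1, 3, 9]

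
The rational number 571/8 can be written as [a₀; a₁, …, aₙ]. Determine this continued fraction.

571 ÷ 8 → quotient 71, remainder 3
8 ÷ 3 → quotient 2, remainder 2
3 ÷ 2 → quotient 1, remainder 1
2 ÷ 1 → quotient 2, remainder 0

[71; 2, 1, 2]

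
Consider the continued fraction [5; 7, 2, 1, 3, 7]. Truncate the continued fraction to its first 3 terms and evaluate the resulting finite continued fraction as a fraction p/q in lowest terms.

a_0 = 5: 5/1
a_1 = 7: 36/7
a_2 = 2: 77/15

77/15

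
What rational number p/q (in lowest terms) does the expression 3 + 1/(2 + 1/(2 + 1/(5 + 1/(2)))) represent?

Start with 2.
5 + 1/(2/1) = 5 + 1/2 = 11/2
2 + 1/(11/2) = 2 + 2/11 = 24/11
2 + 1/(24/11) = 2 + 11/24 = 59/24
3 + 1/(59/24) = 3 + 24/59 = 201/59

201/59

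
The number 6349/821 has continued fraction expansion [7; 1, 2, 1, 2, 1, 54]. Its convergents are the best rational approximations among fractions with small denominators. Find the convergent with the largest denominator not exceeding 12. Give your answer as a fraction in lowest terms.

a_0 = 7: 7/1  (≤ bound)
a_1 = 1: 8/1  (≤ bound)
a_2 = 2: 23/3  (≤ bound)
a_3 = 1: 31/4  (≤ bound)
a_4 = 2: 85/11  (≤ bound)
a_5 = 1: 116/15  (> 12, stop)

85/11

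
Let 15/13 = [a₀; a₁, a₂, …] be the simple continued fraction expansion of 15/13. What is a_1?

15 = 1·13 + 2, so a_0 = 1
13 = 6·2 + 1, so a_1 = 6

6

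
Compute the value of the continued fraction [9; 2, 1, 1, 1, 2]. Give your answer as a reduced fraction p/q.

Start with 2.
1 + 1/(2/1) = 1 + 1/2 = 3/2
1 + 1/(3/2) = 1 + 2/3 = 5/3
1 + 1/(5/3) = 1 + 3/5 = 8/5
2 + 1/(8/5) = 2 + 5/8 = 21/8
9 + 1/(21/8) = 9 + 8/21 = 197/21

197/21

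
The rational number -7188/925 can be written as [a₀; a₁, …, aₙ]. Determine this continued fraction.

[-8; 4, 2, 1, 3, 19]

-7188 = -8·925 + 212, so a_0 = -8
925 = 4·212 + 77, so a_1 = 4
212 = 2·77 + 58, so a_2 = 2
77 = 1·58 + 19, so a_3 = 1
58 = 3·19 + 1, so a_4 = 3
19 = 19·1 + 0, so a_5 = 19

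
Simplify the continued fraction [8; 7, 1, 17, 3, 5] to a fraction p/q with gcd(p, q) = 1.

Use the convergent recurrence hₖ = aₖ·hₖ₋₁ + hₖ₋₂ (and likewise for the denominators kₖ):
a_0 = 8: 8/1
a_1 = 7: 57/7
a_2 = 1: 65/8
a_3 = 17: 1162/143
a_4 = 3: 3551/437
a_5 = 5: 18917/2328

18917/2328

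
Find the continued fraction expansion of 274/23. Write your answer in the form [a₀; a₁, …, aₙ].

[11; 1, 10, 2]

274 = 11·23 + 21, so a_0 = 11
23 = 1·21 + 2, so a_1 = 1
21 = 10·2 + 1, so a_2 = 10
2 = 2·1 + 0, so a_3 = 2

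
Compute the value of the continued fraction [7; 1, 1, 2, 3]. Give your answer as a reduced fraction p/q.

129/17

a_0 = 7: 7/1
a_1 = 1: 8/1
a_2 = 1: 15/2
a_3 = 2: 38/5
a_4 = 3: 129/17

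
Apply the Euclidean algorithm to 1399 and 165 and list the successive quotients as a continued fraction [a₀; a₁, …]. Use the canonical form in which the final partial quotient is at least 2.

[8; 2, 11, 3, 2]

1399 ÷ 165 → quotient 8, remainder 79
165 ÷ 79 → quotient 2, remainder 7
79 ÷ 7 → quotient 11, remainder 2
7 ÷ 2 → quotient 3, remainder 1
2 ÷ 1 → quotient 2, remainder 0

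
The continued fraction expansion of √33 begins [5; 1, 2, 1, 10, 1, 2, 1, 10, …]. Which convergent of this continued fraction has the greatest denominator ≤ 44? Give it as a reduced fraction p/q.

247/43

List convergents until the denominator exceeds the bound:
a_0 = 5: 5/1  (≤ bound)
a_1 = 1: 6/1  (≤ bound)
a_2 = 2: 17/3  (≤ bound)
a_3 = 1: 23/4  (≤ bound)
a_4 = 10: 247/43  (≤ bound)
a_5 = 1: 270/47  (> 44, stop)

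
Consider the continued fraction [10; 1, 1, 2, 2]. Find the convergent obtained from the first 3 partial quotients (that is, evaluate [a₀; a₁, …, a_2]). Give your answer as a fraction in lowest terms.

Starting at the tail and folding back:
Start with 1.
1 + 1/(1/1) = 1 + 1/1 = 2/1
10 + 1/(2/1) = 10 + 1/2 = 21/2

21/2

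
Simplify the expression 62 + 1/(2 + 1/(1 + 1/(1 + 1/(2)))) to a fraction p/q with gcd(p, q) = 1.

a_0 = 62: 62/1
a_1 = 2: 125/2
a_2 = 1: 187/3
a_3 = 1: 312/5
a_4 = 2: 811/13

811/13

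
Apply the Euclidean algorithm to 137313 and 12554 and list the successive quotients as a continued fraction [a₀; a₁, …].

[10; 1, 15, 13, 2, 6, 1, 3]

137313 ÷ 12554 → quotient 10, remainder 11773
12554 ÷ 11773 → quotient 1, remainder 781
11773 ÷ 781 → quotient 15, remainder 58
781 ÷ 58 → quotient 13, remainder 27
58 ÷ 27 → quotient 2, remainder 4
27 ÷ 4 → quotient 6, remainder 3
4 ÷ 3 → quotient 1, remainder 1
3 ÷ 1 → quotient 3, remainder 0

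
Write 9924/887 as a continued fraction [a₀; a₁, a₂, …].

9924 = 11·887 + 167, so a_0 = 11
887 = 5·167 + 52, so a_1 = 5
167 = 3·52 + 11, so a_2 = 3
52 = 4·11 + 8, so a_3 = 4
11 = 1·8 + 3, so a_4 = 1
8 = 2·3 + 2, so a_5 = 2
3 = 1·2 + 1, so a_6 = 1
2 = 2·1 + 0, so a_7 = 2

[11; 5, 3, 4, 1, 2, 1, 2]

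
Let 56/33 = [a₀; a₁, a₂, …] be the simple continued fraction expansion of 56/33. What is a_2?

2

56 ÷ 33 → quotient 1, remainder 23
33 ÷ 23 → quotient 1, remainder 10
23 ÷ 10 → quotient 2, remainder 3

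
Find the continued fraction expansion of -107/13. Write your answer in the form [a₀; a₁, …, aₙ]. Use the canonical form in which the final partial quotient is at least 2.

[-9; 1, 3, 3]

Run the Euclidean algorithm, recording each quotient:
-107 = -9·13 + 10, so a_0 = -9
13 = 1·10 + 3, so a_1 = 1
10 = 3·3 + 1, so a_2 = 3
3 = 3·1 + 0, so a_3 = 3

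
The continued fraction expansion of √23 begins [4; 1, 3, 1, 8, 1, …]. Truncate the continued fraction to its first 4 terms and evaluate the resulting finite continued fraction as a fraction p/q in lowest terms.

a_0 = 4: 4/1
a_1 = 1: 5/1
a_2 = 3: 19/4
a_3 = 1: 24/5

24/5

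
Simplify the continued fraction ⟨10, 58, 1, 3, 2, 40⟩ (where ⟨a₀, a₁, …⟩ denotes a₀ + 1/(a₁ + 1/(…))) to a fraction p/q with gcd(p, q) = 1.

214314/21395

a_0 = 10: 10/1
a_1 = 58: 581/58
a_2 = 1: 591/59
a_3 = 3: 2354/235
a_4 = 2: 5299/529
a_5 = 40: 214314/21395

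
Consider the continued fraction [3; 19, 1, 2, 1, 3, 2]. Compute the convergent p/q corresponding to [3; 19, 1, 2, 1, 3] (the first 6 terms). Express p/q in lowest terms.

a_0 = 3: 3/1
a_1 = 19: 58/19
a_2 = 1: 61/20
a_3 = 2: 180/59
a_4 = 1: 241/79
a_5 = 3: 903/296

903/296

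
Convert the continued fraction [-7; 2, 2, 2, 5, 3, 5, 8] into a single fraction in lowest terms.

Starting at the tail and folding back:
Start with 8.
5 + 1/(8/1) = 5 + 1/8 = 41/8
3 + 1/(41/8) = 3 + 8/41 = 131/41
5 + 1/(131/41) = 5 + 41/131 = 696/131
2 + 1/(696/131) = 2 + 131/696 = 1523/696
2 + 1/(1523/696) = 2 + 696/1523 = 3742/1523
2 + 1/(3742/1523) = 2 + 1523/3742 = 9007/3742
-7 + 1/(9007/3742) = -7 + 3742/9007 = -59307/9007

-59307/9007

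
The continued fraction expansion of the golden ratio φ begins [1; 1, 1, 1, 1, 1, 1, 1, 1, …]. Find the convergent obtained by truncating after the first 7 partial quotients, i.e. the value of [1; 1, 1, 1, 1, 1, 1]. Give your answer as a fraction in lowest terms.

21/13

a_0 = 1: 1/1
a_1 = 1: 2/1
a_2 = 1: 3/2
a_3 = 1: 5/3
a_4 = 1: 8/5
a_5 = 1: 13/8
a_6 = 1: 21/13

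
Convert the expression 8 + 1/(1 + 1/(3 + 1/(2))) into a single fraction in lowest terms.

79/9

a_0 = 8: 8/1
a_1 = 1: 9/1
a_2 = 3: 35/4
a_3 = 2: 79/9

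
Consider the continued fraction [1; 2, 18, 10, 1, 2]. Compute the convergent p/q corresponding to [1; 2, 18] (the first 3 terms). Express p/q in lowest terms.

55/37

Start with 18.
2 + 1/(18/1) = 2 + 1/18 = 37/18
1 + 1/(37/18) = 1 + 18/37 = 55/37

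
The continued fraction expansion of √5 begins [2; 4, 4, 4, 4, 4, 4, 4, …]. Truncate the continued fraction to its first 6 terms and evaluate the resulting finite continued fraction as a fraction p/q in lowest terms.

Use the convergent recurrence hₖ = aₖ·hₖ₋₁ + hₖ₋₂ (and likewise for the denominators kₖ):
a_0 = 2: 2/1
a_1 = 4: 9/4
a_2 = 4: 38/17
a_3 = 4: 161/72
a_4 = 4: 682/305
a_5 = 4: 2889/1292

2889/1292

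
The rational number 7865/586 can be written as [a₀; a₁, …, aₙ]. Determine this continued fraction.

[13; 2, 2, 1, 2, 5, 1, 4]

Run the Euclidean algorithm, recording each quotient:
7865 = 13·586 + 247, so a_0 = 13
586 = 2·247 + 92, so a_1 = 2
247 = 2·92 + 63, so a_2 = 2
92 = 1·63 + 29, so a_3 = 1
63 = 2·29 + 5, so a_4 = 2
29 = 5·5 + 4, so a_5 = 5
5 = 1·4 + 1, so a_6 = 1
4 = 4·1 + 0, so a_7 = 4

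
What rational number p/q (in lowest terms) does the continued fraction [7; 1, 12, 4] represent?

420/53

Collapse the nested fraction from the inside out:
Start with 4.
12 + 1/(4/1) = 12 + 1/4 = 49/4
1 + 1/(49/4) = 1 + 4/49 = 53/49
7 + 1/(53/49) = 7 + 49/53 = 420/53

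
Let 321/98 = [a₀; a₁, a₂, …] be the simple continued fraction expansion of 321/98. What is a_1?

3

Apply division with remainder until the remainder is 0:
⌊321/98⌋ = 3, remainder 27
⌊98/27⌋ = 3, remainder 17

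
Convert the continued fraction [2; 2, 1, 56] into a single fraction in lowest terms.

Build up convergents one term at a time:
a_0 = 2: 2/1
a_1 = 2: 5/2
a_2 = 1: 7/3
a_3 = 56: 397/170

397/170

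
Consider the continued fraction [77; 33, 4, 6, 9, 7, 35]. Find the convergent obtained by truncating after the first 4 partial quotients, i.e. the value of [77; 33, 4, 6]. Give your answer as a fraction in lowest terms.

64012/831

a_0 = 77: 77/1
a_1 = 33: 2542/33
a_2 = 4: 10245/133
a_3 = 6: 64012/831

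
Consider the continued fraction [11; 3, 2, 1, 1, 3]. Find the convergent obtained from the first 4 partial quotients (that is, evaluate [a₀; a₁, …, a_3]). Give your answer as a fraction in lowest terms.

Start with 1.
2 + 1/(1/1) = 2 + 1/1 = 3/1
3 + 1/(3/1) = 3 + 1/3 = 10/3
11 + 1/(10/3) = 11 + 3/10 = 113/10

113/10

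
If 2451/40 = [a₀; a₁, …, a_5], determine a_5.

3

Run the Euclidean algorithm, recording each quotient:
2451 = 61·40 + 11, so a_0 = 61
40 = 3·11 + 7, so a_1 = 3
11 = 1·7 + 4, so a_2 = 1
7 = 1·4 + 3, so a_3 = 1
4 = 1·3 + 1, so a_4 = 1
3 = 3·1 + 0, so a_5 = 3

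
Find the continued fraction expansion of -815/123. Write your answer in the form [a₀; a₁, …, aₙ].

Run the Euclidean algorithm, recording each quotient:
-815 ÷ 123 → quotient -7, remainder 46
123 ÷ 46 → quotient 2, remainder 31
46 ÷ 31 → quotient 1, remainder 15
31 ÷ 15 → quotient 2, remainder 1
15 ÷ 1 → quotient 15, remainder 0

[-7; 2, 1, 2, 15]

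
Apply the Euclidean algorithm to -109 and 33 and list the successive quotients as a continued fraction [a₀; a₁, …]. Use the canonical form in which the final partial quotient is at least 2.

[-4; 1, 2, 3, 3]

-109 = -4·33 + 23, so a_0 = -4
33 = 1·23 + 10, so a_1 = 1
23 = 2·10 + 3, so a_2 = 2
10 = 3·3 + 1, so a_3 = 3
3 = 3·1 + 0, so a_4 = 3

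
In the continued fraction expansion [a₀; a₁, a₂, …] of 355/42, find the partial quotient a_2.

4

Run the Euclidean algorithm, recording each quotient:
355 ÷ 42 → quotient 8, remainder 19
42 ÷ 19 → quotient 2, remainder 4
19 ÷ 4 → quotient 4, remainder 3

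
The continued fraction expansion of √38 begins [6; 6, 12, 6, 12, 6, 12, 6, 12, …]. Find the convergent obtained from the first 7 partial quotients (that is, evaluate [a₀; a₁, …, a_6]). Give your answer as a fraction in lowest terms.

Work from the innermost term outward:
Start with 12.
6 + 1/(12/1) = 6 + 1/12 = 73/12
12 + 1/(73/12) = 12 + 12/73 = 888/73
6 + 1/(888/73) = 6 + 73/888 = 5401/888
12 + 1/(5401/888) = 12 + 888/5401 = 65700/5401
6 + 1/(65700/5401) = 6 + 5401/65700 = 399601/65700
6 + 1/(399601/65700) = 6 + 65700/399601 = 2463306/399601

2463306/399601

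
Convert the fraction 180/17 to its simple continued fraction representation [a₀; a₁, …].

Repeatedly divide and take the remainder:
180 ÷ 17 → quotient 10, remainder 10
17 ÷ 10 → quotient 1, remainder 7
10 ÷ 7 → quotient 1, remainder 3
7 ÷ 3 → quotient 2, remainder 1
3 ÷ 1 → quotient 3, remainder 0

[10; 1, 1, 2, 3]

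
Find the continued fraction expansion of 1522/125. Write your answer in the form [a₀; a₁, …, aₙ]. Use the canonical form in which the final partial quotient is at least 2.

⌊1522/125⌋ = 12, remainder 22
⌊125/22⌋ = 5, remainder 15
⌊22/15⌋ = 1, remainder 7
⌊15/7⌋ = 2, remainder 1
⌊7/1⌋ = 7, remainder 0

[12; 5, 1, 2, 7]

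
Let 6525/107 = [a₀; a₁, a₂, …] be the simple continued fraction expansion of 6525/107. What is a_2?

Run the Euclidean algorithm, recording each quotient:
6525 ÷ 107 → quotient 60, remainder 105
107 ÷ 105 → quotient 1, remainder 2
105 ÷ 2 → quotient 52, remainder 1

52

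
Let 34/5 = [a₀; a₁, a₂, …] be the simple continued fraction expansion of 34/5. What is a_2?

Apply division with remainder until the remainder is 0:
⌊34/5⌋ = 6, remainder 4
⌊5/4⌋ = 1, remainder 1
⌊4/1⌋ = 4, remainder 0

4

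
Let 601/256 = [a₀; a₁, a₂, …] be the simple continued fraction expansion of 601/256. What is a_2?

Repeatedly divide and take the remainder:
601 = 2·256 + 89, so a_0 = 2
256 = 2·89 + 78, so a_1 = 2
89 = 1·78 + 11, so a_2 = 1

1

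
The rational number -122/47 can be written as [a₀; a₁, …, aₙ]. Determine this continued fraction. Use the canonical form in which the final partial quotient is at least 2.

Run the Euclidean algorithm, recording each quotient:
⌊-122/47⌋ = -3, remainder 19
⌊47/19⌋ = 2, remainder 9
⌊19/9⌋ = 2, remainder 1
⌊9/1⌋ = 9, remainder 0

[-3; 2, 2, 9]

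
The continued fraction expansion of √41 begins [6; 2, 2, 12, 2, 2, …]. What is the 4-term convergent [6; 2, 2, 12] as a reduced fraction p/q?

397/62

Start with 12.
2 + 1/(12/1) = 2 + 1/12 = 25/12
2 + 1/(25/12) = 2 + 12/25 = 62/25
6 + 1/(62/25) = 6 + 25/62 = 397/62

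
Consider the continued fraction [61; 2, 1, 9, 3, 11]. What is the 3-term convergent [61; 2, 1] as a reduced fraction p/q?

184/3

Use the convergent recurrence hₖ = aₖ·hₖ₋₁ + hₖ₋₂ (and likewise for the denominators kₖ):
a_0 = 61: 61/1
a_1 = 2: 123/2
a_2 = 1: 184/3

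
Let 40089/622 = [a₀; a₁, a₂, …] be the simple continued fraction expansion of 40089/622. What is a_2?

4

40089 ÷ 622 → quotient 64, remainder 281
622 ÷ 281 → quotient 2, remainder 60
281 ÷ 60 → quotient 4, remainder 41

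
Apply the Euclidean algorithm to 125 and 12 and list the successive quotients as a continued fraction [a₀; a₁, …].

[10; 2, 2, 2]

125 = 10·12 + 5, so a_0 = 10
12 = 2·5 + 2, so a_1 = 2
5 = 2·2 + 1, so a_2 = 2
2 = 2·1 + 0, so a_3 = 2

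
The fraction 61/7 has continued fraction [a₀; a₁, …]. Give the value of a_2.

2

61 = 8·7 + 5, so a_0 = 8
7 = 1·5 + 2, so a_1 = 1
5 = 2·2 + 1, so a_2 = 2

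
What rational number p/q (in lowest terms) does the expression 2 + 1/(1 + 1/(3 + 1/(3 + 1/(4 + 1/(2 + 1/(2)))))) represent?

Starting at the tail and folding back:
Start with 2.
2 + 1/(2/1) = 2 + 1/2 = 5/2
4 + 1/(5/2) = 4 + 2/5 = 22/5
3 + 1/(22/5) = 3 + 5/22 = 71/22
3 + 1/(71/22) = 3 + 22/71 = 235/71
1 + 1/(235/71) = 1 + 71/235 = 306/235
2 + 1/(306/235) = 2 + 235/306 = 847/306

847/306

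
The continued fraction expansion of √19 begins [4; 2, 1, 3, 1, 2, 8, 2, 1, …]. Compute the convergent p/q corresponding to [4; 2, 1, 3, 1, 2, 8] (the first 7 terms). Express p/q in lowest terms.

Use the convergent recurrence hₖ = aₖ·hₖ₋₁ + hₖ₋₂ (and likewise for the denominators kₖ):
a_0 = 4: 4/1
a_1 = 2: 9/2
a_2 = 1: 13/3
a_3 = 3: 48/11
a_4 = 1: 61/14
a_5 = 2: 170/39
a_6 = 8: 1421/326

1421/326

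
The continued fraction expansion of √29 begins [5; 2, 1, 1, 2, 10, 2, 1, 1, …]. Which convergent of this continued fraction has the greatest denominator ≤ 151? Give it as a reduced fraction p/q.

727/135

a_0 = 5: 5/1  (≤ bound)
a_1 = 2: 11/2  (≤ bound)
a_2 = 1: 16/3  (≤ bound)
a_3 = 1: 27/5  (≤ bound)
a_4 = 2: 70/13  (≤ bound)
a_5 = 10: 727/135  (≤ bound)
a_6 = 2: 1524/283  (> 151, stop)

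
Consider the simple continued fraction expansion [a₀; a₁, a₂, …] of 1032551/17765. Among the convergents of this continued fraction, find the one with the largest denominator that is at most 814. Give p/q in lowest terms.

a_0 = 58: 58/1  (≤ bound)
a_1 = 8: 465/8  (≤ bound)
a_2 = 6: 2848/49  (≤ bound)
a_3 = 1: 3313/57  (≤ bound)
a_4 = 7: 26039/448  (≤ bound)
a_5 = 2: 55391/953  (> 814, stop)

26039/448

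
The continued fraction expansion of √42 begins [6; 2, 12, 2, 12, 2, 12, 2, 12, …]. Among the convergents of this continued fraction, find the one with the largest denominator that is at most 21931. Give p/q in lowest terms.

109194/16849

List convergents until the denominator exceeds the bound:
a_0 = 6: 6/1  (≤ bound)
a_1 = 2: 13/2  (≤ bound)
a_2 = 12: 162/25  (≤ bound)
a_3 = 2: 337/52  (≤ bound)
a_4 = 12: 4206/649  (≤ bound)
a_5 = 2: 8749/1350  (≤ bound)
a_6 = 12: 109194/16849  (≤ bound)
a_7 = 2: 227137/35048  (> 21931, stop)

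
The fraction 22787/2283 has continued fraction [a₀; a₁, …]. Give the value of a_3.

10

Apply division with remainder until the remainder is 0:
22787 = 9·2283 + 2240, so a_0 = 9
2283 = 1·2240 + 43, so a_1 = 1
2240 = 52·43 + 4, so a_2 = 52
43 = 10·4 + 3, so a_3 = 10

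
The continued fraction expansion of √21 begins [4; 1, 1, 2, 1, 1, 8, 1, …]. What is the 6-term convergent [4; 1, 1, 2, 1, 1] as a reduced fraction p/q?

55/12

Starting at the tail and folding back:
Start with 1.
1 + 1/(1/1) = 1 + 1/1 = 2/1
2 + 1/(2/1) = 2 + 1/2 = 5/2
1 + 1/(5/2) = 1 + 2/5 = 7/5
1 + 1/(7/5) = 1 + 5/7 = 12/7
4 + 1/(12/7) = 4 + 7/12 = 55/12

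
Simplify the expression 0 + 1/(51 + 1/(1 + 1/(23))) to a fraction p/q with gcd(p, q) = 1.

Use the convergent recurrence hₖ = aₖ·hₖ₋₁ + hₖ₋₂ (and likewise for the denominators kₖ):
a_0 = 0: 0/1
a_1 = 51: 1/51
a_2 = 1: 1/52
a_3 = 23: 24/1247

24/1247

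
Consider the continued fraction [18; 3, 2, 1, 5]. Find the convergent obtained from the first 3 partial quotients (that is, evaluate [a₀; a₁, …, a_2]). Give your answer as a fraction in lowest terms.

Collapse the nested fraction from the inside out:
Start with 2.
3 + 1/(2/1) = 3 + 1/2 = 7/2
18 + 1/(7/2) = 18 + 2/7 = 128/7

128/7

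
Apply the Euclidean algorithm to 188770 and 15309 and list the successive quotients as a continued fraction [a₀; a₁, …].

[12; 3, 41, 6, 2, 9]

Repeatedly divide and take the remainder:
188770 ÷ 15309 → quotient 12, remainder 5062
15309 ÷ 5062 → quotient 3, remainder 123
5062 ÷ 123 → quotient 41, remainder 19
123 ÷ 19 → quotient 6, remainder 9
19 ÷ 9 → quotient 2, remainder 1
9 ÷ 1 → quotient 9, remainder 0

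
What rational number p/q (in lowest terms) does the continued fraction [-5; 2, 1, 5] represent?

Start with 5.
1 + 1/(5/1) = 1 + 1/5 = 6/5
2 + 1/(6/5) = 2 + 5/6 = 17/6
-5 + 1/(17/6) = -5 + 6/17 = -79/17

-79/17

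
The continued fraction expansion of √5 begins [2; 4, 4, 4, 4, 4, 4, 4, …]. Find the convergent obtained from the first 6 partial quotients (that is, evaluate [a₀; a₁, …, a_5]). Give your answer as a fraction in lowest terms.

2889/1292

Compute successive convergents:
a_0 = 2: 2/1
a_1 = 4: 9/4
a_2 = 4: 38/17
a_3 = 4: 161/72
a_4 = 4: 682/305
a_5 = 4: 2889/1292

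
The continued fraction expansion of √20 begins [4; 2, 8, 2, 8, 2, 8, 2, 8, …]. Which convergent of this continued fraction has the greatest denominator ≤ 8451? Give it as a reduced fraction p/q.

a_0 = 4: 4/1  (≤ bound)
a_1 = 2: 9/2  (≤ bound)
a_2 = 8: 76/17  (≤ bound)
a_3 = 2: 161/36  (≤ bound)
a_4 = 8: 1364/305  (≤ bound)
a_5 = 2: 2889/646  (≤ bound)
a_6 = 8: 24476/5473  (≤ bound)
a_7 = 2: 51841/11592  (> 8451, stop)

24476/5473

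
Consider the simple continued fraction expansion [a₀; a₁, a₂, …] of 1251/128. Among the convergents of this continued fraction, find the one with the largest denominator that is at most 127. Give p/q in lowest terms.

List convergents until the denominator exceeds the bound:
a_0 = 9: 9/1  (≤ bound)
a_1 = 1: 10/1  (≤ bound)
a_2 = 3: 39/4  (≤ bound)
a_3 = 2: 88/9  (≤ bound)
a_4 = 2: 215/22  (≤ bound)
a_5 = 2: 518/53  (≤ bound)
a_6 = 2: 1251/128  (> 127, stop)

518/53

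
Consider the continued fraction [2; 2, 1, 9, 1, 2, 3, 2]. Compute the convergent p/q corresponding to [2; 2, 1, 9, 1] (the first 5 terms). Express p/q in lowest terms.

Starting at the tail and folding back:
Start with 1.
9 + 1/(1/1) = 9 + 1/1 = 10/1
1 + 1/(10/1) = 1 + 1/10 = 11/10
2 + 1/(11/10) = 2 + 10/11 = 32/11
2 + 1/(32/11) = 2 + 11/32 = 75/32

75/32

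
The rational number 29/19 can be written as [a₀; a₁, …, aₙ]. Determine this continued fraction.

Repeatedly divide and take the remainder:
⌊29/19⌋ = 1, remainder 10
⌊19/10⌋ = 1, remainder 9
⌊10/9⌋ = 1, remainder 1
⌊9/1⌋ = 9, remainder 0

[1; 1, 1, 9]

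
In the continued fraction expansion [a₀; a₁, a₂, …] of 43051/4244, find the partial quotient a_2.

1

⌊43051/4244⌋ = 10, remainder 611
⌊4244/611⌋ = 6, remainder 578
⌊611/578⌋ = 1, remainder 33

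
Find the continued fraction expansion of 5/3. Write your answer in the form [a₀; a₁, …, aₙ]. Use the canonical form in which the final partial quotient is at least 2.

[1; 1, 2]

5 = 1·3 + 2, so a_0 = 1
3 = 1·2 + 1, so a_1 = 1
2 = 2·1 + 0, so a_2 = 2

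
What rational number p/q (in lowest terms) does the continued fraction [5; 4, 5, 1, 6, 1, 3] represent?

3977/759

a_0 = 5: 5/1
a_1 = 4: 21/4
a_2 = 5: 110/21
a_3 = 1: 131/25
a_4 = 6: 896/171
a_5 = 1: 1027/196
a_6 = 3: 3977/759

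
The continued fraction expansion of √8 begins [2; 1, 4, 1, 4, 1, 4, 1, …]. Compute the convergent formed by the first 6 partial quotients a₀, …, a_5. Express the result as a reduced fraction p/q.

Start with 1.
4 + 1/(1/1) = 4 + 1/1 = 5/1
1 + 1/(5/1) = 1 + 1/5 = 6/5
4 + 1/(6/5) = 4 + 5/6 = 29/6
1 + 1/(29/6) = 1 + 6/29 = 35/29
2 + 1/(35/29) = 2 + 29/35 = 99/35

99/35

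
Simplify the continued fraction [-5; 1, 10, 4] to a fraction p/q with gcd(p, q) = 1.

-184/45

Compute successive convergents:
a_0 = -5: -5/1
a_1 = 1: -4/1
a_2 = 10: -45/11
a_3 = 4: -184/45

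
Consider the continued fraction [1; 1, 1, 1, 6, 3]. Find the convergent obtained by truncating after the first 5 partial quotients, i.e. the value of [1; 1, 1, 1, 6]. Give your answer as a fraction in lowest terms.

33/20

Start with 6.
1 + 1/(6/1) = 1 + 1/6 = 7/6
1 + 1/(7/6) = 1 + 6/7 = 13/7
1 + 1/(13/7) = 1 + 7/13 = 20/13
1 + 1/(20/13) = 1 + 13/20 = 33/20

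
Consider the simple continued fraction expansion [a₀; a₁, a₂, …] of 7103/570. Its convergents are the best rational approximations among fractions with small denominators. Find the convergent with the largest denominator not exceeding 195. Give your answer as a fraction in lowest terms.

List convergents until the denominator exceeds the bound:
a_0 = 12: 12/1  (≤ bound)
a_1 = 2: 25/2  (≤ bound)
a_2 = 5: 137/11  (≤ bound)
a_3 = 1: 162/13  (≤ bound)
a_4 = 43: 7103/570  (> 195, stop)

162/13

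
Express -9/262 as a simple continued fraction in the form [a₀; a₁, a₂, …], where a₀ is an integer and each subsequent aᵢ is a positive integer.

[-1; 1, 28, 9]

-9 ÷ 262 → quotient -1, remainder 253
262 ÷ 253 → quotient 1, remainder 9
253 ÷ 9 → quotient 28, remainder 1
9 ÷ 1 → quotient 9, remainder 0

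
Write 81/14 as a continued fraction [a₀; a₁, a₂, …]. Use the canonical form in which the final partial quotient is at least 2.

[5; 1, 3, 1, 2]

⌊81/14⌋ = 5, remainder 11
⌊14/11⌋ = 1, remainder 3
⌊11/3⌋ = 3, remainder 2
⌊3/2⌋ = 1, remainder 1
⌊2/1⌋ = 2, remainder 0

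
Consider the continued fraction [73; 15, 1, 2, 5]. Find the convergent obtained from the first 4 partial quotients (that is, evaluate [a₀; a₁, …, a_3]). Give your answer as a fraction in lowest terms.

3434/47

a_0 = 73: 73/1
a_1 = 15: 1096/15
a_2 = 1: 1169/16
a_3 = 2: 3434/47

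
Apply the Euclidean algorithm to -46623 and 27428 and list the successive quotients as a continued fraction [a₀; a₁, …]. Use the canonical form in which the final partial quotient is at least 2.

[-2; 3, 3, 59, 3, 15]

Repeatedly divide and take the remainder:
-46623 = -2·27428 + 8233, so a_0 = -2
27428 = 3·8233 + 2729, so a_1 = 3
8233 = 3·2729 + 46, so a_2 = 3
2729 = 59·46 + 15, so a_3 = 59
46 = 3·15 + 1, so a_4 = 3
15 = 15·1 + 0, so a_5 = 15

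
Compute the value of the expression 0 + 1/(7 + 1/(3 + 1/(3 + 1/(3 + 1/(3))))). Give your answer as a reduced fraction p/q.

109/796

Start with 3.
3 + 1/(3/1) = 3 + 1/3 = 10/3
3 + 1/(10/3) = 3 + 3/10 = 33/10
3 + 1/(33/10) = 3 + 10/33 = 109/33
7 + 1/(109/33) = 7 + 33/109 = 796/109
0 + 1/(796/109) = 0 + 109/796 = 109/796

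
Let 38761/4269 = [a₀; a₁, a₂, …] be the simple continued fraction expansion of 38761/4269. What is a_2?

1

Apply division with remainder until the remainder is 0:
⌊38761/4269⌋ = 9, remainder 340
⌊4269/340⌋ = 12, remainder 189
⌊340/189⌋ = 1, remainder 151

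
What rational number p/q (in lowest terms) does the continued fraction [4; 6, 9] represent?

Use the convergent recurrence hₖ = aₖ·hₖ₋₁ + hₖ₋₂ (and likewise for the denominators kₖ):
a_0 = 4: 4/1
a_1 = 6: 25/6
a_2 = 9: 229/55

229/55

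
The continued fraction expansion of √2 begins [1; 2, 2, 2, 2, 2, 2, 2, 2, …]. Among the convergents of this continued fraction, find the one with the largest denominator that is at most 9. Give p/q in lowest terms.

a_0 = 1: 1/1  (≤ bound)
a_1 = 2: 3/2  (≤ bound)
a_2 = 2: 7/5  (≤ bound)
a_3 = 2: 17/12  (> 9, stop)

7/5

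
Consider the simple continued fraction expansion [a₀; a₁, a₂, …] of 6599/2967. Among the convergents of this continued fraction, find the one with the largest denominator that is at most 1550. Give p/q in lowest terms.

List convergents until the denominator exceeds the bound:
a_0 = 2: 2/1  (≤ bound)
a_1 = 4: 9/4  (≤ bound)
a_2 = 2: 20/9  (≤ bound)
a_3 = 6: 129/58  (≤ bound)
a_4 = 51: 6599/2967  (> 1550, stop)

129/58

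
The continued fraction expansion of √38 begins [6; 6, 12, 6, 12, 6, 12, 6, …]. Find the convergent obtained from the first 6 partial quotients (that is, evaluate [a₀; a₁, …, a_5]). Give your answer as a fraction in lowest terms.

202501/32850

a_0 = 6: 6/1
a_1 = 6: 37/6
a_2 = 12: 450/73
a_3 = 6: 2737/444
a_4 = 12: 33294/5401
a_5 = 6: 202501/32850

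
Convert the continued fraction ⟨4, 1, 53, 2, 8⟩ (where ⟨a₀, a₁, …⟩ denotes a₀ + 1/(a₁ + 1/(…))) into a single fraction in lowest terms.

Collapse the nested fraction from the inside out:
Start with 8.
2 + 1/(8/1) = 2 + 1/8 = 17/8
53 + 1/(17/8) = 53 + 8/17 = 909/17
1 + 1/(909/17) = 1 + 17/909 = 926/909
4 + 1/(926/909) = 4 + 909/926 = 4613/926

4613/926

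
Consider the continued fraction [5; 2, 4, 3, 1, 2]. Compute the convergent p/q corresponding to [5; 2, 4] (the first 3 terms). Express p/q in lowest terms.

49/9

Compute successive convergents:
a_0 = 5: 5/1
a_1 = 2: 11/2
a_2 = 4: 49/9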